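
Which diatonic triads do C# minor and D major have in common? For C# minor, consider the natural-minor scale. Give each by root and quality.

F#m, A

Triads in C# minor (natural minor): C#m (i), D#dim (ii°), E (III), F#m (iv), G#m (v), A (VI), B (VII).
Triads in D major: D (I), Em (ii), F#m (iii), G (IV), A (V), Bm (vi), C#dim (vii°).
Shared triads with their functions: F#m (iv in C# minor, iii in D major); A (VI in C# minor, V in D major).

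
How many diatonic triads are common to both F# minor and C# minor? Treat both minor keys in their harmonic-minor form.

1

Diatonic triads of F# minor (harmonic minor): F# minor (i), G# diminished (ii°), A augmented (III+), B minor (iv), C# major (V), D major (VI), E# diminished (vii°).
Diatonic triads of C# minor (harmonic minor): C# minor (i), D# diminished (ii°), E augmented (III+), F# minor (iv), G# major (V), A major (VI), B# diminished (vii°).
Matching root and quality in both lists: F# minor.
That gives 1 common triad.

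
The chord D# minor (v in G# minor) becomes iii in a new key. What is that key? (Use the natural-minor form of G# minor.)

The numeral iii denotes a minor triad on scale degree 3. With D# on degree 3, the tonic of the new key is B.
Degree 3 carries a minor triad in major keys, so the destination is B major.
Check: the diatonic triads of B major are B (I), C#m (ii), D#m (iii), E (IV), F# (V), G#m (vi), A#dim (vii°) — D# minor is indeed iii.

B major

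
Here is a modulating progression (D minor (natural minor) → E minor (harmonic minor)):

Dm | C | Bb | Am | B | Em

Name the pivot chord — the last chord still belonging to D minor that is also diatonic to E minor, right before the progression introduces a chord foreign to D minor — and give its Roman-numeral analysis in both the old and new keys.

Am — v in D minor, iv in E minor

Chords diatonic to D minor: Dm, Edim, F, Gm, Am, Bb, C.
Reading the progression, the first chord not in that set is B, so the modulation leaves D minor there.
The chord immediately before B is Am, which is diatonic to both keys: v in D minor and iv in E minor.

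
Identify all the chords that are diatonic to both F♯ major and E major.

Triads in F♯ major: F♯ (I), G♯m (ii), A♯m (iii), B (IV), C♯ (V), D♯m (vi), E♯dim (vii°).
Triads in E major: E (I), F♯m (ii), G♯m (iii), A (IV), B (V), C♯m (vi), D♯dim (vii°).
Shared triads with their functions: G♯m (ii in F♯ major, iii in E major); B (IV in F♯ major, V in E major).

G♯m, B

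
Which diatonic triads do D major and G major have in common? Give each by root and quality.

Triads in D major: D major (I), E minor (ii), F♯ minor (iii), G major (IV), A major (V), B minor (vi), C♯ diminished (vii°).
Triads in G major: G major (I), A minor (ii), B minor (iii), C major (IV), D major (V), E minor (vi), F♯ diminished (vii°).
Shared triads with their functions: D major (I in D major, V in G major); E minor (ii in D major, vi in G major); G major (IV in D major, I in G major); B minor (vi in D major, iii in G major).

D, Em, G, Bm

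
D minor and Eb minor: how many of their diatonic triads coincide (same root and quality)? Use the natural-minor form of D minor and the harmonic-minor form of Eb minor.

1

Diatonic triads of D minor (natural minor): Dm (i), Edim (ii°), F (III), Gm (iv), Am (v), Bb (VI), C (VII).
Diatonic triads of Eb minor (harmonic minor): Ebm (i), Fdim (ii°), Gbaug (III+), Abm (iv), Bb (V), Cb (VI), Ddim (vii°).
Matching root and quality in both lists: Bb.
That gives 1 common triad.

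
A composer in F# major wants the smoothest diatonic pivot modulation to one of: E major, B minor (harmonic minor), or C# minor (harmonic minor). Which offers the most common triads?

E major

Triads of F# major: F# (I), G#m (ii), A#m (iii), B (IV), C# (V), D#m (vi), E#dim (vii°).
E major shares 2: G#m, B.
B minor (harmonic minor) shares 1: F#.
C# minor (harmonic minor) shares 0: none.
The most common triads (2) are shared with E major.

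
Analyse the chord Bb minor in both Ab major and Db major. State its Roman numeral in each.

The scale of Ab major is Ab Bb C Db Eb F G; Bb is degree 2, and the triad built there (Bb-Db-F) is minor, so it is ii.
The scale of Db major is Db Eb F Gb Ab Bb C; Bb is degree 6, and the triad built there (Bb-Db-F) is minor, so it is vi.

ii in Ab major; vi in Db major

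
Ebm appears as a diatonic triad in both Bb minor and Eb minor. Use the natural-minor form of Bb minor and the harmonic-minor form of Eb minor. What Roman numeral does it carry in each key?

The scale of Bb minor (natural minor) is Bb C Db Eb F Gb Ab; Eb is degree 4, and the triad built there (Eb-Gb-Bb) is minor, so it is iv.
The scale of Eb minor (harmonic minor) is Eb F Gb Ab Bb Cb D; Eb is degree 1, and the triad built there (Eb-Gb-Bb) is minor, so it is i.

iv in Bb minor; i in Eb minor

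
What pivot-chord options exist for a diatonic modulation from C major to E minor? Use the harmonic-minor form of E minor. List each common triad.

Triads in C major: C (I), Dm (ii), Em (iii), F (IV), G (V), Am (vi), Bdim (vii°).
Triads in E minor (harmonic minor): Em (i), F#dim (ii°), Gaug (III+), Am (iv), B (V), C (VI), D#dim (vii°).
Shared triads with their functions: C (I in C major, VI in E minor); Em (iii in C major, i in E minor); Am (vi in C major, iv in E minor).

C, Em, Am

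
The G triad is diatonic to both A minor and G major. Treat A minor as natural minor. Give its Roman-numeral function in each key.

The scale of A minor (natural minor) is A B C D E F G; G is degree 7, and the triad built there (G-B-D) is major, so it is VII.
The scale of G major is G A B C D E F♯; G is degree 1, and the triad built there (G-B-D) is major, so it is I.

VII in A minor; I in G major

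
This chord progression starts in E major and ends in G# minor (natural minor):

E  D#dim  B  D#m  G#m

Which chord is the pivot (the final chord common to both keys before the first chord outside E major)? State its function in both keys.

Chords diatonic to E major: E, F#m, G#m, A, B, C#m, D#dim.
Reading the progression, the first chord not in that set is D#m, so the modulation leaves E major there.
The chord immediately before D#m is B, which is diatonic to both keys: V in E major and III in G# minor.

B — V in E major, III in G# minor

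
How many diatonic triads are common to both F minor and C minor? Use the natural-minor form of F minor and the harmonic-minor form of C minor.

3

Diatonic triads of F minor (natural minor): Fm (i), Gdim (ii°), A♭ (III), B♭m (iv), Cm (v), D♭ (VI), E♭ (VII).
Diatonic triads of C minor (harmonic minor): Cm (i), Ddim (ii°), E♭aug (III+), Fm (iv), G (V), A♭ (VI), Bdim (vii°).
Matching root and quality in both lists: Fm, A♭, Cm.
That gives 3 common triads.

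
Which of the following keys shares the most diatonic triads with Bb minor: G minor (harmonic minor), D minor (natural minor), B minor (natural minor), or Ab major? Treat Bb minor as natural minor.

Ab major

Triads of Bb minor (natural minor): Bbm (i), Cdim (ii°), Db (III), Ebm (iv), Fm (v), Gb (VI), Ab (VII).
G minor (harmonic minor) shares 0: none.
D minor (natural minor) shares 0: none.
B minor (natural minor) shares 0: none.
Ab major shares 4: Bbm, Db, Fm, Ab.
The most common triads (4) are shared with Ab major.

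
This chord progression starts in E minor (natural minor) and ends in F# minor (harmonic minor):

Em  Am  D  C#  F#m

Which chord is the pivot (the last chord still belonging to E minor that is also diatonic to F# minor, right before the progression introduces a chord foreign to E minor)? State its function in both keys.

Chords diatonic to E minor: Em, F#dim, G, Am, Bm, C, D.
Reading the progression, the first chord not in that set is C#, so the modulation leaves E minor there.
The chord immediately before C# is D, which is diatonic to both keys: VII in E minor and VI in F# minor.

D — VII in E minor, VI in F# minor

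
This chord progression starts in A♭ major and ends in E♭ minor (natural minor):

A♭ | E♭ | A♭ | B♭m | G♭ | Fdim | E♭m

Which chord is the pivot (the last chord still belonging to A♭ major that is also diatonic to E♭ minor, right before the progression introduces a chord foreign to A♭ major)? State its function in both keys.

B♭m — ii in A♭ major, v in E♭ minor

Chords diatonic to A♭ major: A♭, B♭m, Cm, D♭, E♭, Fm, Gdim.
Reading the progression, the first chord not in that set is G♭, so the modulation leaves A♭ major there.
The chord immediately before G♭ is B♭m, which is diatonic to both keys: ii in A♭ major and v in E♭ minor.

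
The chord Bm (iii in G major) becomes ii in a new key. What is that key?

The numeral ii denotes a minor triad on scale degree 2. With B on degree 2, the tonic of the new key is A.
Degree 2 carries a minor triad in major keys, so the destination is A major.
Check: the diatonic triads of A major are A (I), Bm (ii), C#m (iii), D (IV), E (V), F#m (vi), G#dim (vii°) — Bm is indeed ii.

A major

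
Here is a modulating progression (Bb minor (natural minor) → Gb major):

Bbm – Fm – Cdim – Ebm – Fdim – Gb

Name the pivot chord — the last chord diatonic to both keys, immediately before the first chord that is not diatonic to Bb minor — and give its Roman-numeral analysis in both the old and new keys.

Ebm — iv in Bb minor, vi in Gb major

Chords diatonic to Bb minor: Bbm, Cdim, Db, Ebm, Fm, Gb, Ab.
Reading the progression, the first chord not in that set is Fdim, so the modulation leaves Bb minor there.
The chord immediately before Fdim is Ebm, which is diatonic to both keys: iv in Bb minor and vi in Gb major.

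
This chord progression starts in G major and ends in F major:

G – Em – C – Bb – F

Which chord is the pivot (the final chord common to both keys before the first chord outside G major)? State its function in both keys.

C — IV in G major, V in F major

Chords diatonic to G major: G, Am, Bm, C, D, Em, F#dim.
Reading the progression, the first chord not in that set is Bb, so the modulation leaves G major there.
The chord immediately before Bb is C, which is diatonic to both keys: IV in G major and V in F major.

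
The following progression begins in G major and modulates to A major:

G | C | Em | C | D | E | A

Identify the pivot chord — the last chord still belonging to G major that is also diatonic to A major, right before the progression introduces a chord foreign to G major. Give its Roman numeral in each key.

D — V in G major, IV in A major

Chords diatonic to G major: G, Am, Bm, C, D, Em, F#dim.
Reading the progression, the first chord not in that set is E, so the modulation leaves G major there.
The chord immediately before E is D, which is diatonic to both keys: V in G major and IV in A major.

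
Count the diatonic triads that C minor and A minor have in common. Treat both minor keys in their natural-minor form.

Diatonic triads of C minor (natural minor): Cm (i), Ddim (ii°), Eb (III), Fm (iv), Gm (v), Ab (VI), Bb (VII).
Diatonic triads of A minor (natural minor): Am (i), Bdim (ii°), C (III), Dm (iv), Em (v), F (VI), G (VII).
No triad has the same root and quality in both keys.

0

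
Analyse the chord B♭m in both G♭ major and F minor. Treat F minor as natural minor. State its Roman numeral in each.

iii in G♭ major; iv in F minor

The scale of G♭ major is G♭ A♭ B♭ C♭ D♭ E♭ F; B♭ is degree 3, and the triad built there (B♭-D♭-F) is minor, so it is iii.
The scale of F minor (natural minor) is F G A♭ B♭ C D♭ E♭; B♭ is degree 4, and the triad built there (B♭-D♭-F) is minor, so it is iv.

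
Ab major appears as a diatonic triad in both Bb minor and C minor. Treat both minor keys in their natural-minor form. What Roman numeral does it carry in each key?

The scale of Bb minor (natural minor) is Bb C Db Eb F Gb Ab; Ab is degree 7, and the triad built there (Ab-C-Eb) is major, so it is VII.
The scale of C minor (natural minor) is C D Eb F G Ab Bb; Ab is degree 6, and the triad built there (Ab-C-Eb) is major, so it is VI.

VII in Bb minor; VI in C minor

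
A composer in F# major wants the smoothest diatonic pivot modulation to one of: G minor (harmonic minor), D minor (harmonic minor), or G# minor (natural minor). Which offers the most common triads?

G# minor

Triads of F# major: F# major (I), G# minor (ii), A# minor (iii), B major (IV), C# major (V), D# minor (vi), E# diminished (vii°).
G minor (harmonic minor) shares 0: none.
D minor (harmonic minor) shares 0: none.
G# minor (natural minor) shares 4: F#, G#m, B, D#m.
The most common triads (4) are shared with G# minor.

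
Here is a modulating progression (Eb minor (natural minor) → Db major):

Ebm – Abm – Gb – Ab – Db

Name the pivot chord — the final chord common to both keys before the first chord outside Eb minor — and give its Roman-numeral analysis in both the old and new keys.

Chords diatonic to Eb minor: Ebm, Fdim, Gb, Abm, Bbm, Cb, Db.
Reading the progression, the first chord not in that set is Ab, so the modulation leaves Eb minor there.
The chord immediately before Ab is Gb, which is diatonic to both keys: III in Eb minor and IV in Db major.

Gb — III in Eb minor, IV in Db major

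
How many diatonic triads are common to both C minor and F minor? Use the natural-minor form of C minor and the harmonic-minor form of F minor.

Diatonic triads of C minor (natural minor): Cm (i), Ddim (ii°), Eb (III), Fm (iv), Gm (v), Ab (VI), Bb (VII).
Diatonic triads of F minor (harmonic minor): Fm (i), Gdim (ii°), Abaug (III+), Bbm (iv), C (V), Db (VI), Edim (vii°).
Matching root and quality in both lists: Fm.
That gives 1 common triad.

1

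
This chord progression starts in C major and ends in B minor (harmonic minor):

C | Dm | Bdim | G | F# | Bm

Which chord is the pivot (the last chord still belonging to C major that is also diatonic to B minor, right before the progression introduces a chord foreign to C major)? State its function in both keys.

G — V in C major, VI in B minor

Chords diatonic to C major: C, Dm, Em, F, G, Am, Bdim.
Reading the progression, the first chord not in that set is F#, so the modulation leaves C major there.
The chord immediately before F# is G, which is diatonic to both keys: V in C major and VI in B minor.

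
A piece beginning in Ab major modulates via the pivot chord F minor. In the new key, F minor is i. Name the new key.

The numeral i denotes a minor triad on scale degree 1. With F on degree 1, the tonic of the new key is F.
Degree 1 carries a minor triad in minor keys, so the destination is F minor.
Check: the diatonic triads of F minor (natural minor) are Fm (i), Gdim (ii°), Ab (III), Bbm (iv), Cm (v), Db (VI), Eb (VII) — F minor is indeed i.

F minor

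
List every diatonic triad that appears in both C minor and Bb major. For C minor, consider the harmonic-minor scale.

Cm

Triads in C minor (harmonic minor): C minor (i), D diminished (ii°), Eb augmented (III+), F minor (iv), G major (V), Ab major (VI), B diminished (vii°).
Triads in Bb major: Bb major (I), C minor (ii), D minor (iii), Eb major (IV), F major (V), G minor (vi), A diminished (vii°).
Shared triads with their functions: C minor (i in C minor, ii in Bb major).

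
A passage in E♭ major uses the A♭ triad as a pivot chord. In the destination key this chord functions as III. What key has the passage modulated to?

The numeral III denotes a major triad on scale degree 3. With A♭ on degree 3, the tonic of the new key is F.
Degree 3 carries a major triad in natural-minor keys, so the destination is F minor.
Check: the diatonic triads of F minor (natural minor) are Fm (i), Gdim (ii°), A♭ (III), B♭m (iv), Cm (v), D♭ (VI), E♭ (VII) — A♭ is indeed III.

F minor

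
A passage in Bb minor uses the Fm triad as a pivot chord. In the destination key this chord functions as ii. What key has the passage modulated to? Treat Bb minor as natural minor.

Eb major

The numeral ii denotes a minor triad on scale degree 2. With F on degree 2, the tonic of the new key is Eb.
Degree 2 carries a minor triad in major keys, so the destination is Eb major.
Check: the diatonic triads of Eb major are Eb (I), Fm (ii), Gm (iii), Ab (IV), Bb (V), Cm (vi), Ddim (vii°) — Fm is indeed ii.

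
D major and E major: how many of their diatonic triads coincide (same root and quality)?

2

Diatonic triads of D major: D major (I), E minor (ii), F# minor (iii), G major (IV), A major (V), B minor (vi), C# diminished (vii°).
Diatonic triads of E major: E major (I), F# minor (ii), G# minor (iii), A major (IV), B major (V), C# minor (vi), D# diminished (vii°).
Matching root and quality in both lists: F# minor, A major.
That gives 2 common triads.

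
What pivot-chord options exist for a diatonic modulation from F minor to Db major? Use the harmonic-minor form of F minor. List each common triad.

Fm, Bbm, Db

Triads in F minor (harmonic minor): F minor (i), G diminished (ii°), Ab augmented (III+), Bb minor (iv), C major (V), Db major (VI), E diminished (vii°).
Triads in Db major: Db major (I), Eb minor (ii), F minor (iii), Gb major (IV), Ab major (V), Bb minor (vi), C diminished (vii°).
Shared triads with their functions: F minor (i in F minor, iii in Db major); Bb minor (iv in F minor, vi in Db major); Db major (VI in F minor, I in Db major).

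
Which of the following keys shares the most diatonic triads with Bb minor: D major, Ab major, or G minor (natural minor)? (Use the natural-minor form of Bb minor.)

Ab major

Triads of Bb minor (natural minor): Bb minor (i), C diminished (ii°), Db major (III), Eb minor (iv), F minor (v), Gb major (VI), Ab major (VII).
D major shares 0: none.
Ab major shares 4: Bbm, Db, Fm, Ab.
G minor (natural minor) shares 0: none.
The most common triads (4) are shared with Ab major.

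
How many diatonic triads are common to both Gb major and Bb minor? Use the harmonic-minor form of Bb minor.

3

Diatonic triads of Gb major: Gb (I), Abm (ii), Bbm (iii), Cb (IV), Db (V), Ebm (vi), Fdim (vii°).
Diatonic triads of Bb minor (harmonic minor): Bbm (i), Cdim (ii°), Dbaug (III+), Ebm (iv), F (V), Gb (VI), Adim (vii°).
Matching root and quality in both lists: Gb, Bbm, Ebm.
That gives 3 common triads.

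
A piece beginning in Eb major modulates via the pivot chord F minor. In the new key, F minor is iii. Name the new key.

The numeral iii denotes a minor triad on scale degree 3. With F on degree 3, the tonic of the new key is Db.
Degree 3 carries a minor triad in major keys, so the destination is Db major.
Check: the diatonic triads of Db major are Db (I), Ebm (ii), Fm (iii), Gb (IV), Ab (V), Bbm (vi), Cdim (vii°) — F minor is indeed iii.

Db major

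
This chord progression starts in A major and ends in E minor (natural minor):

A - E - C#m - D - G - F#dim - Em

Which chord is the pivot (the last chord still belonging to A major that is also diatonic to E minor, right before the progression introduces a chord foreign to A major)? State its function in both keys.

D — IV in A major, VII in E minor

Chords diatonic to A major: A, Bm, C#m, D, E, F#m, G#dim.
Reading the progression, the first chord not in that set is G, so the modulation leaves A major there.
The chord immediately before G is D, which is diatonic to both keys: IV in A major and VII in E minor.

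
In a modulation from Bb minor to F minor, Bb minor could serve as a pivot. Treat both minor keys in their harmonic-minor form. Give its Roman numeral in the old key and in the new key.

i in Bb minor; iv in F minor

The scale of Bb minor (harmonic minor) is Bb C Db Eb F Gb A; Bb is degree 1, and the triad built there (Bb-Db-F) is minor, so it is i.
The scale of F minor (harmonic minor) is F G Ab Bb C Db E; Bb is degree 4, and the triad built there (Bb-Db-F) is minor, so it is iv.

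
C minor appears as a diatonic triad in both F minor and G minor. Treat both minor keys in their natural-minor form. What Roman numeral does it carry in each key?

v in F minor; iv in G minor

The scale of F minor (natural minor) is F G Ab Bb C Db Eb; C is degree 5, and the triad built there (C-Eb-G) is minor, so it is v.
The scale of G minor (natural minor) is G A Bb C D Eb F; C is degree 4, and the triad built there (C-Eb-G) is minor, so it is iv.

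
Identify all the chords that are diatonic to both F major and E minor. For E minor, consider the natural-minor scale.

Am, C

Triads in F major: F (I), Gm (ii), Am (iii), Bb (IV), C (V), Dm (vi), Edim (vii°).
Triads in E minor (natural minor): Em (i), F#dim (ii°), G (III), Am (iv), Bm (v), C (VI), D (VII).
Shared triads with their functions: Am (iii in F major, iv in E minor); C (V in F major, VI in E minor).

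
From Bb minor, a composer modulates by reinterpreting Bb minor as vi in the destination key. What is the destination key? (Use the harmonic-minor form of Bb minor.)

Db major

The numeral vi denotes a minor triad on scale degree 6. With Bb on degree 6, the tonic of the new key is Db.
Degree 6 carries a minor triad in major keys, so the destination is Db major.
Check: the diatonic triads of Db major are Db (I), Ebm (ii), Fm (iii), Gb (IV), Ab (V), Bbm (vi), Cdim (vii°) — Bb minor is indeed vi.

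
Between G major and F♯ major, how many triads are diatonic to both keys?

0

Diatonic triads of G major: G major (I), A minor (ii), B minor (iii), C major (IV), D major (V), E minor (vi), F♯ diminished (vii°).
Diatonic triads of F♯ major: F♯ major (I), G♯ minor (ii), A♯ minor (iii), B major (IV), C♯ major (V), D♯ minor (vi), E♯ diminished (vii°).
No triad has the same root and quality in both keys.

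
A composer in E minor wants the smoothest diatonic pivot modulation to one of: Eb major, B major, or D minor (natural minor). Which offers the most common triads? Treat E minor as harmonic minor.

D minor

Triads of E minor (harmonic minor): E minor (i), F# diminished (ii°), G augmented (III+), A minor (iv), B major (V), C major (VI), D# diminished (vii°).
Eb major shares 0: none.
B major shares 1: B.
D minor (natural minor) shares 2: Am, C.
The most common triads (2) are shared with D minor.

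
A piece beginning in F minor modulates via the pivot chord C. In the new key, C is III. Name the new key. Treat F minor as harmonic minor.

The numeral III denotes a major triad on scale degree 3. With C on degree 3, the tonic of the new key is A.
Degree 3 carries a major triad in natural-minor keys, so the destination is A minor.
Check: the diatonic triads of A minor (natural minor) are Am (i), Bdim (ii°), C (III), Dm (iv), Em (v), F (VI), G (VII) — C is indeed III.

A minor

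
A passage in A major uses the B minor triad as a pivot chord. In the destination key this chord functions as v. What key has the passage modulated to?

E minor

The numeral v denotes a minor triad on scale degree 5. With B on degree 5, the tonic of the new key is E.
Degree 5 carries a minor triad in natural-minor keys, so the destination is E minor.
Check: the diatonic triads of E minor (natural minor) are Em (i), F#dim (ii°), G (III), Am (iv), Bm (v), C (VI), D (VII) — B minor is indeed v.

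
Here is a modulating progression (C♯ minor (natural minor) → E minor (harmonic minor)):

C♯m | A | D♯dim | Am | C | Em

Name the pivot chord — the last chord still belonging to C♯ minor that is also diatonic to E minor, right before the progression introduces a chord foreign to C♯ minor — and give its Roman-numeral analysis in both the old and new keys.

Chords diatonic to C♯ minor: C♯m, D♯dim, E, F♯m, G♯m, A, B.
Reading the progression, the first chord not in that set is Am, so the modulation leaves C♯ minor there.
The chord immediately before Am is D♯dim, which is diatonic to both keys: ii° in C♯ minor and vii° in E minor.

D♯dim — ii° in C♯ minor, vii° in E minor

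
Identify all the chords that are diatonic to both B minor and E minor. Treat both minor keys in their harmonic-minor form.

Em

Triads in B minor (harmonic minor): B minor (i), C# diminished (ii°), D augmented (III+), E minor (iv), F# major (V), G major (VI), A# diminished (vii°).
Triads in E minor (harmonic minor): E minor (i), F# diminished (ii°), G augmented (III+), A minor (iv), B major (V), C major (VI), D# diminished (vii°).
Shared triads with their functions: E minor (iv in B minor, i in E minor).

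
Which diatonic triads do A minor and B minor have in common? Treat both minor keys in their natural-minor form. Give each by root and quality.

Em, G

Triads in A minor (natural minor): Am (i), Bdim (ii°), C (III), Dm (iv), Em (v), F (VI), G (VII).
Triads in B minor (natural minor): Bm (i), C#dim (ii°), D (III), Em (iv), F#m (v), G (VI), A (VII).
Shared triads with their functions: Em (v in A minor, iv in B minor); G (VII in A minor, VI in B minor).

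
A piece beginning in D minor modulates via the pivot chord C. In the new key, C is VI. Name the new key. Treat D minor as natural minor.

E minor

The numeral VI denotes a major triad on scale degree 6. With C on degree 6, the tonic of the new key is E.
Degree 6 carries a major triad in minor keys, so the destination is E minor.
Check: the diatonic triads of E minor (natural minor) are Em (i), F#dim (ii°), G (III), Am (iv), Bm (v), C (VI), D (VII) — C is indeed VI.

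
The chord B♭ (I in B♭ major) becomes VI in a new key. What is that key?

D minor

The numeral VI denotes a major triad on scale degree 6. With B♭ on degree 6, the tonic of the new key is D.
Degree 6 carries a major triad in minor keys, so the destination is D minor.
Check: the diatonic triads of D minor (natural minor) are Dm (i), Edim (ii°), F (III), Gm (iv), Am (v), B♭ (VI), C (VII) — B♭ is indeed VI.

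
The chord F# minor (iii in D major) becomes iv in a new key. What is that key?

The numeral iv denotes a minor triad on scale degree 4. With F# on degree 4, the tonic of the new key is C#.
Degree 4 carries a minor triad in minor keys, so the destination is C# minor.
Check: the diatonic triads of C# minor (natural minor) are C#m (i), D#dim (ii°), E (III), F#m (iv), G#m (v), A (VI), B (VII) — F# minor is indeed iv.

C# minor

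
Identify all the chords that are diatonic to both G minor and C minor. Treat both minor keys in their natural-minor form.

Gm, Bb, Cm, Eb

Triads in G minor (natural minor): G minor (i), A diminished (ii°), Bb major (III), C minor (iv), D minor (v), Eb major (VI), F major (VII).
Triads in C minor (natural minor): C minor (i), D diminished (ii°), Eb major (III), F minor (iv), G minor (v), Ab major (VI), Bb major (VII).
Shared triads with their functions: G minor (i in G minor, v in C minor); Bb major (III in G minor, VII in C minor); C minor (iv in G minor, i in C minor); Eb major (VI in G minor, III in C minor).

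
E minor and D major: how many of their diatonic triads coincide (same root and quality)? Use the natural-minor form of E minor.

Diatonic triads of E minor (natural minor): Em (i), F♯dim (ii°), G (III), Am (iv), Bm (v), C (VI), D (VII).
Diatonic triads of D major: D (I), Em (ii), F♯m (iii), G (IV), A (V), Bm (vi), C♯dim (vii°).
Matching root and quality in both lists: Em, G, Bm, D.
That gives 4 common triads.

4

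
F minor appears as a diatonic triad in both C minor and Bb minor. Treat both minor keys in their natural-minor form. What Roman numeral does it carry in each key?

The scale of C minor (natural minor) is C D Eb F G Ab Bb; F is degree 4, and the triad built there (F-Ab-C) is minor, so it is iv.
The scale of Bb minor (natural minor) is Bb C Db Eb F Gb Ab; F is degree 5, and the triad built there (F-Ab-C) is minor, so it is v.

iv in C minor; v in Bb minor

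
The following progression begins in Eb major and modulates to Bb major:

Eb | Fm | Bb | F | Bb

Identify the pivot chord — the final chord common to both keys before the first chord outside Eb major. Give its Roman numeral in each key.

Chords diatonic to Eb major: Eb, Fm, Gm, Ab, Bb, Cm, Ddim.
Reading the progression, the first chord not in that set is F, so the modulation leaves Eb major there.
The chord immediately before F is Bb, which is diatonic to both keys: V in Eb major and I in Bb major.

Bb — V in Eb major, I in Bb major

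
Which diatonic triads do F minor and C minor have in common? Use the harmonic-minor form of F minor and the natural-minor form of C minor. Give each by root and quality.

Fm

Triads in F minor (harmonic minor): F minor (i), G diminished (ii°), A♭ augmented (III+), B♭ minor (iv), C major (V), D♭ major (VI), E diminished (vii°).
Triads in C minor (natural minor): C minor (i), D diminished (ii°), E♭ major (III), F minor (iv), G minor (v), A♭ major (VI), B♭ major (VII).
Shared triads with their functions: F minor (i in F minor, iv in C minor).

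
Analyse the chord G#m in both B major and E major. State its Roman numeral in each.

vi in B major; iii in E major

The scale of B major is B C# D# E F# G# A#; G# is degree 6, and the triad built there (G#-B-D#) is minor, so it is vi.
The scale of E major is E F# G# A B C# D#; G# is degree 3, and the triad built there (G#-B-D#) is minor, so it is iii.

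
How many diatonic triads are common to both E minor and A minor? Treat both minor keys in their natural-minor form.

Diatonic triads of E minor (natural minor): Em (i), F#dim (ii°), G (III), Am (iv), Bm (v), C (VI), D (VII).
Diatonic triads of A minor (natural minor): Am (i), Bdim (ii°), C (III), Dm (iv), Em (v), F (VI), G (VII).
Matching root and quality in both lists: Em, G, Am, C.
That gives 4 common triads.

4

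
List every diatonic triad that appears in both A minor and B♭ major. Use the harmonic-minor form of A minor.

Triads in A minor (harmonic minor): A minor (i), B diminished (ii°), C augmented (III+), D minor (iv), E major (V), F major (VI), G♯ diminished (vii°).
Triads in B♭ major: B♭ major (I), C minor (ii), D minor (iii), E♭ major (IV), F major (V), G minor (vi), A diminished (vii°).
Shared triads with their functions: D minor (iv in A minor, iii in B♭ major); F major (VI in A minor, V in B♭ major).

Dm, F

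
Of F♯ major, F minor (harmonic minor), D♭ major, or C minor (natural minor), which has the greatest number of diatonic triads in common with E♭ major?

Triads of E♭ major: E♭ major (I), F minor (ii), G minor (iii), A♭ major (IV), B♭ major (V), C minor (vi), D diminished (vii°).
F♯ major shares 0: none.
F minor (harmonic minor) shares 1: Fm.
D♭ major shares 2: Fm, A♭.
C minor (natural minor) shares 7: E♭, Fm, Gm, A♭, B♭, Cm, Ddim.
The most common triads (7) are shared with C minor.

C minor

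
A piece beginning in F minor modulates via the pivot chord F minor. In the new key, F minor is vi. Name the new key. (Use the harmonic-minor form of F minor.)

A♭ major

The numeral vi denotes a minor triad on scale degree 6. With F on degree 6, the tonic of the new key is A♭.
Degree 6 carries a minor triad in major keys, so the destination is A♭ major.
Check: the diatonic triads of A♭ major are A♭ (I), B♭m (ii), Cm (iii), D♭ (IV), E♭ (V), Fm (vi), Gdim (vii°) — F minor is indeed vi.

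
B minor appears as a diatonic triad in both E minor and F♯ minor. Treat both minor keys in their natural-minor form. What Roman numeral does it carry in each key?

The scale of E minor (natural minor) is E F♯ G A B C D; B is degree 5, and the triad built there (B-D-F♯) is minor, so it is v.
The scale of F♯ minor (natural minor) is F♯ G♯ A B C♯ D E; B is degree 4, and the triad built there (B-D-F♯) is minor, so it is iv.

v in E minor; iv in F♯ minor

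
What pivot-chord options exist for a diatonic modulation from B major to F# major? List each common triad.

Triads in B major: B (I), C#m (ii), D#m (iii), E (IV), F# (V), G#m (vi), A#dim (vii°).
Triads in F# major: F# (I), G#m (ii), A#m (iii), B (IV), C# (V), D#m (vi), E#dim (vii°).
Shared triads with their functions: B (I in B major, IV in F# major); D#m (iii in B major, vi in F# major); F# (V in B major, I in F# major); G#m (vi in B major, ii in F# major).

B, D#m, F#, G#m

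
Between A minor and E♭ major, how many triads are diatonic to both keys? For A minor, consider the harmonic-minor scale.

0

Diatonic triads of A minor (harmonic minor): Am (i), Bdim (ii°), Caug (III+), Dm (iv), E (V), F (VI), G♯dim (vii°).
Diatonic triads of E♭ major: E♭ (I), Fm (ii), Gm (iii), A♭ (IV), B♭ (V), Cm (vi), Ddim (vii°).
No triad has the same root and quality in both keys.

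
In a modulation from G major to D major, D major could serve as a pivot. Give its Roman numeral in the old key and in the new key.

The scale of G major is G A B C D E F#; D is degree 5, and the triad built there (D-F#-A) is major, so it is V.
The scale of D major is D E F# G A B C#; D is degree 1, and the triad built there (D-F#-A) is major, so it is I.

V in G major; I in D major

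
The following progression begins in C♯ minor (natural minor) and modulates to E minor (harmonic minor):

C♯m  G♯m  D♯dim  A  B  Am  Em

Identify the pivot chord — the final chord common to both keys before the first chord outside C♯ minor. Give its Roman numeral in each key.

B — VII in C♯ minor, V in E minor

Chords diatonic to C♯ minor: C♯m, D♯dim, E, F♯m, G♯m, A, B.
Reading the progression, the first chord not in that set is Am, so the modulation leaves C♯ minor there.
The chord immediately before Am is B, which is diatonic to both keys: VII in C♯ minor and V in E minor.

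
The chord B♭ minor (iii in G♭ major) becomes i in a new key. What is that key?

The numeral i denotes a minor triad on scale degree 1. With B♭ on degree 1, the tonic of the new key is B♭.
Degree 1 carries a minor triad in minor keys, so the destination is B♭ minor.
Check: the diatonic triads of B♭ minor (natural minor) are B♭m (i), Cdim (ii°), D♭ (III), E♭m (iv), Fm (v), G♭ (VI), A♭ (VII) — B♭ minor is indeed i.

B♭ minor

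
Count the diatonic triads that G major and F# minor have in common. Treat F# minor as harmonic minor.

2

Diatonic triads of G major: G major (I), A minor (ii), B minor (iii), C major (IV), D major (V), E minor (vi), F# diminished (vii°).
Diatonic triads of F# minor (harmonic minor): F# minor (i), G# diminished (ii°), A augmented (III+), B minor (iv), C# major (V), D major (VI), E# diminished (vii°).
Matching root and quality in both lists: B minor, D major.
That gives 2 common triads.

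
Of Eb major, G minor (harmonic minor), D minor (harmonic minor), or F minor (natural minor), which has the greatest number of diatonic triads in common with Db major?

F minor

Triads of Db major: Db major (I), Eb minor (ii), F minor (iii), Gb major (IV), Ab major (V), Bb minor (vi), C diminished (vii°).
Eb major shares 2: Fm, Ab.
G minor (harmonic minor) shares 0: none.
D minor (harmonic minor) shares 0: none.
F minor (natural minor) shares 4: Db, Fm, Ab, Bbm.
The most common triads (4) are shared with F minor.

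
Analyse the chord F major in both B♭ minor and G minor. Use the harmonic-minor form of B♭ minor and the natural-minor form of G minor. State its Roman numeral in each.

V in B♭ minor; VII in G minor

The scale of B♭ minor (harmonic minor) is B♭ C D♭ E♭ F G♭ A; F is degree 5, and the triad built there (F-A-C) is major, so it is V.
The scale of G minor (natural minor) is G A B♭ C D E♭ F; F is degree 7, and the triad built there (F-A-C) is major, so it is VII.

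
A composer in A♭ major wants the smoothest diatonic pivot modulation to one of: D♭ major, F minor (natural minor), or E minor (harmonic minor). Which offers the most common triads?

Triads of A♭ major: A♭ (I), B♭m (ii), Cm (iii), D♭ (IV), E♭ (V), Fm (vi), Gdim (vii°).
D♭ major shares 4: A♭, B♭m, D♭, Fm.
F minor (natural minor) shares 7: A♭, B♭m, Cm, D♭, E♭, Fm, Gdim.
E minor (harmonic minor) shares 0: none.
The most common triads (7) are shared with F minor.

F minor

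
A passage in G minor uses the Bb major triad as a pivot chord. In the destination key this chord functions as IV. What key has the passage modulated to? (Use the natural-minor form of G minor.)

F major

The numeral IV denotes a major triad on scale degree 4. With Bb on degree 4, the tonic of the new key is F.
Degree 4 carries a major triad in major keys, so the destination is F major.
Check: the diatonic triads of F major are F (I), Gm (ii), Am (iii), Bb (IV), C (V), Dm (vi), Edim (vii°) — Bb major is indeed IV.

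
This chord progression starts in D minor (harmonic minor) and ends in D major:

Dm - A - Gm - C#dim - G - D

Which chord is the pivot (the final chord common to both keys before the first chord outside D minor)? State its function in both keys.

C#dim — vii° in D minor, vii° in D major

Chords diatonic to D minor: Dm, Edim, Faug, Gm, A, Bb, C#dim.
Reading the progression, the first chord not in that set is G, so the modulation leaves D minor there.
The chord immediately before G is C#dim, which is diatonic to both keys: vii° in D minor and vii° in D major.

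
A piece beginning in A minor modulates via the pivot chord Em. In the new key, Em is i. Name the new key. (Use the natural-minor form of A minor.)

The numeral i denotes a minor triad on scale degree 1. With E on degree 1, the tonic of the new key is E.
Degree 1 carries a minor triad in minor keys, so the destination is E minor.
Check: the diatonic triads of E minor (natural minor) are Em (i), F#dim (ii°), G (III), Am (iv), Bm (v), C (VI), D (VII) — Em is indeed i.

E minor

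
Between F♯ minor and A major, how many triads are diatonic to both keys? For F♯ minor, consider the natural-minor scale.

7

Diatonic triads of F♯ minor (natural minor): F♯m (i), G♯dim (ii°), A (III), Bm (iv), C♯m (v), D (VI), E (VII).
Diatonic triads of A major: A (I), Bm (ii), C♯m (iii), D (IV), E (V), F♯m (vi), G♯dim (vii°).
Matching root and quality in both lists: F♯m, G♯dim, A, Bm, C♯m, D, E.
That gives 7 common triads.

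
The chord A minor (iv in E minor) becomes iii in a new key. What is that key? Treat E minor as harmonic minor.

F major

The numeral iii denotes a minor triad on scale degree 3. With A on degree 3, the tonic of the new key is F.
Degree 3 carries a minor triad in major keys, so the destination is F major.
Check: the diatonic triads of F major are F (I), Gm (ii), Am (iii), Bb (IV), C (V), Dm (vi), Edim (vii°) — A minor is indeed iii.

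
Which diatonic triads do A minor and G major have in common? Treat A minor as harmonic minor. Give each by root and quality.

Am

Triads in A minor (harmonic minor): A minor (i), B diminished (ii°), C augmented (III+), D minor (iv), E major (V), F major (VI), G# diminished (vii°).
Triads in G major: G major (I), A minor (ii), B minor (iii), C major (IV), D major (V), E minor (vi), F# diminished (vii°).
Shared triads with their functions: A minor (i in A minor, ii in G major).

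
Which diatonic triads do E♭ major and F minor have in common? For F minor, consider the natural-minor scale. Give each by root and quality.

E♭, Fm, A♭, Cm

Triads in E♭ major: E♭ (I), Fm (ii), Gm (iii), A♭ (IV), B♭ (V), Cm (vi), Ddim (vii°).
Triads in F minor (natural minor): Fm (i), Gdim (ii°), A♭ (III), B♭m (iv), Cm (v), D♭ (VI), E♭ (VII).
Shared triads with their functions: E♭ (I in E♭ major, VII in F minor); Fm (ii in E♭ major, i in F minor); A♭ (IV in E♭ major, III in F minor); Cm (vi in E♭ major, v in F minor).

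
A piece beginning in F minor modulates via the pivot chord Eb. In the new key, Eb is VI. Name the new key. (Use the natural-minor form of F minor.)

The numeral VI denotes a major triad on scale degree 6. With Eb on degree 6, the tonic of the new key is G.
Degree 6 carries a major triad in minor keys, so the destination is G minor.
Check: the diatonic triads of G minor (natural minor) are Gm (i), Adim (ii°), Bb (III), Cm (iv), Dm (v), Eb (VI), F (VII) — Eb is indeed VI.

G minor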